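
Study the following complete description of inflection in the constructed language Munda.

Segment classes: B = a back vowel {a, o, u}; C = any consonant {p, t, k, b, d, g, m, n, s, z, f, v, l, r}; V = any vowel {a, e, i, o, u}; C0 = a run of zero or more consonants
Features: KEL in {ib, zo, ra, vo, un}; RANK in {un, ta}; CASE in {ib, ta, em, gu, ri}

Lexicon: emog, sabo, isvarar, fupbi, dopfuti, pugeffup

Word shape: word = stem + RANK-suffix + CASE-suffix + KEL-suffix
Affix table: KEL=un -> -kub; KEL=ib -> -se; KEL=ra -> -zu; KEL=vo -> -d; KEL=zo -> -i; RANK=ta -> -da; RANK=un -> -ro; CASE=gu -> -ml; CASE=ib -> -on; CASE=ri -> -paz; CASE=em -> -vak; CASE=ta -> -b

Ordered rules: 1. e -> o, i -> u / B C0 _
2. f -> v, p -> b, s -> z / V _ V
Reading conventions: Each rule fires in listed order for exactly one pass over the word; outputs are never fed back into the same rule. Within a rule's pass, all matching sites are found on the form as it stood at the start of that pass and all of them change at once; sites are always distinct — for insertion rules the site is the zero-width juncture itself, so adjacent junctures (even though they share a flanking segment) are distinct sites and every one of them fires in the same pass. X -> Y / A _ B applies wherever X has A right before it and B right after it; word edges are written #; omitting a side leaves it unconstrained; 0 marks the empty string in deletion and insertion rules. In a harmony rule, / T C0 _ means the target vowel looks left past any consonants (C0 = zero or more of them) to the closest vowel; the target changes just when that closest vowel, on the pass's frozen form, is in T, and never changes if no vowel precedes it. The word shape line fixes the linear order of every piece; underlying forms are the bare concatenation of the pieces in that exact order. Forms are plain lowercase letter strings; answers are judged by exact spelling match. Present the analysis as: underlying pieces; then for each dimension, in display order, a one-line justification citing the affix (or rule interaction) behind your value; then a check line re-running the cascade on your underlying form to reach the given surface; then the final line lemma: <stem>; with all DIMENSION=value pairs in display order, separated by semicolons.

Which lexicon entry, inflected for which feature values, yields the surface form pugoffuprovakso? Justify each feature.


underlying: pugeffup-ro-vak-se
KEL=ib - signalled by the affix -se
RANK=un - signalled by the affix -ro
CASE=em - signalled by the affix -vak
check: pugeffuprovakse -> pugoffuprovakso -> pugoffuprovakso
lemma: pugeffup; KEL=ib; RANK=un; CASE=em


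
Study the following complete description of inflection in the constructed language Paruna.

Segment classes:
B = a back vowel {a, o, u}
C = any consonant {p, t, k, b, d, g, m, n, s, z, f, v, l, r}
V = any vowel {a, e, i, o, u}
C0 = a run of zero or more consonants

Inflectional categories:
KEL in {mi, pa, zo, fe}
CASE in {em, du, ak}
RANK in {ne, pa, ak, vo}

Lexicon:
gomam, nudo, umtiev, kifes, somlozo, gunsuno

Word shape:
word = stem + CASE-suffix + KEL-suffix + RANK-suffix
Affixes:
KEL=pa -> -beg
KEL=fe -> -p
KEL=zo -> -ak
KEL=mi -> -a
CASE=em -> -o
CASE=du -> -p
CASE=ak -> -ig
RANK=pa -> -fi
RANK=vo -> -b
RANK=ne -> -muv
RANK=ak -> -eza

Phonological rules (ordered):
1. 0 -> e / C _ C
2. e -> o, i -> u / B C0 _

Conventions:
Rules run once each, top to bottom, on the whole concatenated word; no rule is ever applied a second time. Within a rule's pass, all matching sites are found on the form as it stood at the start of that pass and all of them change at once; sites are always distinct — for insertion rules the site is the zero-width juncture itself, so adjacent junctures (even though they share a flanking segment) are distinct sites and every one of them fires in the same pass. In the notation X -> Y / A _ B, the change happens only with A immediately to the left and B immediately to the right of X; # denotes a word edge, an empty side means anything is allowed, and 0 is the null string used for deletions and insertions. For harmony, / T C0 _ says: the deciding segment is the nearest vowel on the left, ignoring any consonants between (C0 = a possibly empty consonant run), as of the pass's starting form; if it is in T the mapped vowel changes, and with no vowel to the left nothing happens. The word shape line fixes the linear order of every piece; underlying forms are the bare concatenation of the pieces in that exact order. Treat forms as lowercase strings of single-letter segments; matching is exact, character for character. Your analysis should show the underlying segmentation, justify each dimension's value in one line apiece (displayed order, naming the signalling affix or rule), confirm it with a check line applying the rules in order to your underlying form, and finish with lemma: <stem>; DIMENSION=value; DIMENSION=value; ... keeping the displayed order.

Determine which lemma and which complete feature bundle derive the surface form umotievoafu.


underlying: umtiev-o-a-fi
KEL=mi - signalled by the affix -a
CASE=em - signalled by the affix -o
RANK=pa - signalled by the affix -fi
check: umtievoafi -> umetievoafi -> umotievoafu
lemma: umtiev; KEL=mi; CASE=em; RANK=pa


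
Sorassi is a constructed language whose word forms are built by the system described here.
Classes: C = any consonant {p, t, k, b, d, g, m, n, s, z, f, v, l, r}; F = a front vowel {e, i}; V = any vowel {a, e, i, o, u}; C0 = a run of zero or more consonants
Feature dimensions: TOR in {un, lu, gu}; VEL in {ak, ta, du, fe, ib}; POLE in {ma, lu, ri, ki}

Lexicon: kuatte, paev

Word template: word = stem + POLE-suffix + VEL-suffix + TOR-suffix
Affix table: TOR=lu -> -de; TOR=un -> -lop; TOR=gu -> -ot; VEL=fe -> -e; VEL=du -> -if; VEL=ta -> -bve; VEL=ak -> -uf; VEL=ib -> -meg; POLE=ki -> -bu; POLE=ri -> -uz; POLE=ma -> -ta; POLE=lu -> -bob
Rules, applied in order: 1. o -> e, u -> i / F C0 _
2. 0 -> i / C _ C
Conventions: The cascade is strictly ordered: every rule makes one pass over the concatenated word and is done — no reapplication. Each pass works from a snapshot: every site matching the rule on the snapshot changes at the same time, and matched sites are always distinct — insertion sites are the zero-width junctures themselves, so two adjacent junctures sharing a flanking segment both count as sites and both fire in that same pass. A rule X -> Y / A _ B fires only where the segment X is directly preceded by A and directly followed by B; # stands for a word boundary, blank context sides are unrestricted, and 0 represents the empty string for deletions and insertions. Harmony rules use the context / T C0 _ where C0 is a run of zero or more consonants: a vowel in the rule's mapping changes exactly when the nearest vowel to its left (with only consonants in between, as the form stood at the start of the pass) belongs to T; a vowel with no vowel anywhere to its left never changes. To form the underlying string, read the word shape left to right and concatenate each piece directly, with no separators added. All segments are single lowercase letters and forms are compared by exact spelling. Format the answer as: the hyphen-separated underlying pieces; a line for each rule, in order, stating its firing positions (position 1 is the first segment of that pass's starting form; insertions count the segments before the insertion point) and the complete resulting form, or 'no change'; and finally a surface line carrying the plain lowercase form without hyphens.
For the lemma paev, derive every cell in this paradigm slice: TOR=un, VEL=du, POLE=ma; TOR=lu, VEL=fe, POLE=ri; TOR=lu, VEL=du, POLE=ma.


cell TOR=un, VEL=du, POLE=ma:
underlying: paev-ta-if-lop
1. o -> e, u -> i / F C0 _: fires at position(s) 10: paevtaiflep
2. 0 -> i / C _ C: inserts after position(s) 4, 8: paevitaifilep
surface: paevitaifilep

cell TOR=lu, VEL=fe, POLE=ri:
underlying: paev-uz-e-de
1. o -> e, u -> i / F C0 _: fires at position(s) 5: paevizede
2. 0 -> i / C _ C: no change
surface: paevizede

cell TOR=lu, VEL=du, POLE=ma:
underlying: paev-ta-if-de
1. o -> e, u -> i / F C0 _: no change
2. 0 -> i / C _ C: inserts after position(s) 4, 8: paevitaifide
surface: paevitaifide


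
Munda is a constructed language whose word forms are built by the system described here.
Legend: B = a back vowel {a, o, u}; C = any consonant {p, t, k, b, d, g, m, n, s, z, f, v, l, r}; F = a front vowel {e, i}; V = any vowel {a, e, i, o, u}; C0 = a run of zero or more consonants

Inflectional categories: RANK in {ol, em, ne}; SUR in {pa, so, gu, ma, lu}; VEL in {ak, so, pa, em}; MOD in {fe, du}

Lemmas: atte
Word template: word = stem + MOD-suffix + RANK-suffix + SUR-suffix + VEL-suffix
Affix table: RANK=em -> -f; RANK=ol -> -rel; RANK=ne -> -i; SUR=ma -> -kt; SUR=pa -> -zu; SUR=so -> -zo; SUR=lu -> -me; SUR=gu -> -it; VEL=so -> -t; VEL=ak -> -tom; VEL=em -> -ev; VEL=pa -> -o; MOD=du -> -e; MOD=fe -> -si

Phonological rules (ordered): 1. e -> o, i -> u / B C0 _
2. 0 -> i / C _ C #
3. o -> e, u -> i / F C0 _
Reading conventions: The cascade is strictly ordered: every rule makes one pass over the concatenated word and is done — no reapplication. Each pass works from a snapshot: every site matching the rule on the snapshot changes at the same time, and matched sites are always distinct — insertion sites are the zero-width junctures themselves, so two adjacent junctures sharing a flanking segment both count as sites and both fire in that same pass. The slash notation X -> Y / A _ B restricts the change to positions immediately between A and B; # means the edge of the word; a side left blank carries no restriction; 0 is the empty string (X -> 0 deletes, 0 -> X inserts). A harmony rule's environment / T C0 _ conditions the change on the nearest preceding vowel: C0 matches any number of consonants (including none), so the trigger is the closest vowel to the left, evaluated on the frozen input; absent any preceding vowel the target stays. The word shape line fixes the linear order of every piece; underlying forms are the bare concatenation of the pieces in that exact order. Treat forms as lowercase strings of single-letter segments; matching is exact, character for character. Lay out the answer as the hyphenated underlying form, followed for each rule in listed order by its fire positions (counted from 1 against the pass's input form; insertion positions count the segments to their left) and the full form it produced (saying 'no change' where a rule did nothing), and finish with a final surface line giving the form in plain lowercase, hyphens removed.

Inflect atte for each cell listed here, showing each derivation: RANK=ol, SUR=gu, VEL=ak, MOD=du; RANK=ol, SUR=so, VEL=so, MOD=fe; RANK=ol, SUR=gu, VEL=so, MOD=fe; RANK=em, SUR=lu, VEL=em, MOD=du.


cell RANK=ol, SUR=gu, VEL=ak, MOD=du:
underlying: atte-e-rel-it-tom
1. e -> o, i -> u / B C0 _: fires at position(s) 4: attoerelittom
2. 0 -> i / C _ C #: no change
3. o -> e, u -> i / F C0 _: fires at position(s) 12: attoerelittem
surface: attoerelittem

cell RANK=ol, SUR=so, VEL=so, MOD=fe:
underlying: atte-si-rel-zo-t
1. e -> o, i -> u / B C0 _: fires at position(s) 4: attosirelzot
2. 0 -> i / C _ C #: no change
3. o -> e, u -> i / F C0 _: fires at position(s) 11: attosirelzet
surface: attosirelzet

cell RANK=ol, SUR=gu, VEL=so, MOD=fe:
underlying: atte-si-rel-it-t
1. e -> o, i -> u / B C0 _: fires at position(s) 4: attosirelitt
2. 0 -> i / C _ C #: inserts after position(s) 11: attosirelitit
3. o -> e, u -> i / F C0 _: no change
surface: attosirelitit

cell RANK=em, SUR=lu, VEL=em, MOD=du:
underlying: atte-e-f-me-ev
1. e -> o, i -> u / B C0 _: fires at position(s) 4: attoefmeev
2. 0 -> i / C _ C #: no change
3. o -> e, u -> i / F C0 _: no change
surface: attoefmeev


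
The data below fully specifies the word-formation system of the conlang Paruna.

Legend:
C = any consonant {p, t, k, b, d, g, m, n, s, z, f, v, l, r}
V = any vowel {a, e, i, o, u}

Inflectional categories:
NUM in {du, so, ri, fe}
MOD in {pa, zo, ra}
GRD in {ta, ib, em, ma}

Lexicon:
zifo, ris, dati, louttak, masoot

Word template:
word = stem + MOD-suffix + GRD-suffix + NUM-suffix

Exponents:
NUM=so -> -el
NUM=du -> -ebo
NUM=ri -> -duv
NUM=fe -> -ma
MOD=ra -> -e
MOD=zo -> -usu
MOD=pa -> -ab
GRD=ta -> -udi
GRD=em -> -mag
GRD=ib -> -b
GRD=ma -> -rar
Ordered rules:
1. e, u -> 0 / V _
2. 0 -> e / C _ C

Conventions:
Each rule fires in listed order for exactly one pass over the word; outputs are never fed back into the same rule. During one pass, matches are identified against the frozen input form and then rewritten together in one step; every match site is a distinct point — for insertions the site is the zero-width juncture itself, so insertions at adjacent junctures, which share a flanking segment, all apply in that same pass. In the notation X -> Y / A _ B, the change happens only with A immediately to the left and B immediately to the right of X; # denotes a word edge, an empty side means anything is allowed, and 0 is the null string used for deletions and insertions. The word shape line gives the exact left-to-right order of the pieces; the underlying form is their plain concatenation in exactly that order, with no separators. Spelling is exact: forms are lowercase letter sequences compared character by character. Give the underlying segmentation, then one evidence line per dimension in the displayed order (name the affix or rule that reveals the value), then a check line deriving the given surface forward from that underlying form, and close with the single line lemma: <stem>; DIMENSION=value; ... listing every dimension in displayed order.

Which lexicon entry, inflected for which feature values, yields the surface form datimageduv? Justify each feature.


underlying: dati-e-mag-duv
NUM=ri - signalled by the affix -duv
MOD=ra - signalled by the affix -e
GRD=em - signalled by the affix -mag
check: datiemagduv -> datimagduv -> datimageduv
lemma: dati; NUM=ri; MOD=ra; GRD=em


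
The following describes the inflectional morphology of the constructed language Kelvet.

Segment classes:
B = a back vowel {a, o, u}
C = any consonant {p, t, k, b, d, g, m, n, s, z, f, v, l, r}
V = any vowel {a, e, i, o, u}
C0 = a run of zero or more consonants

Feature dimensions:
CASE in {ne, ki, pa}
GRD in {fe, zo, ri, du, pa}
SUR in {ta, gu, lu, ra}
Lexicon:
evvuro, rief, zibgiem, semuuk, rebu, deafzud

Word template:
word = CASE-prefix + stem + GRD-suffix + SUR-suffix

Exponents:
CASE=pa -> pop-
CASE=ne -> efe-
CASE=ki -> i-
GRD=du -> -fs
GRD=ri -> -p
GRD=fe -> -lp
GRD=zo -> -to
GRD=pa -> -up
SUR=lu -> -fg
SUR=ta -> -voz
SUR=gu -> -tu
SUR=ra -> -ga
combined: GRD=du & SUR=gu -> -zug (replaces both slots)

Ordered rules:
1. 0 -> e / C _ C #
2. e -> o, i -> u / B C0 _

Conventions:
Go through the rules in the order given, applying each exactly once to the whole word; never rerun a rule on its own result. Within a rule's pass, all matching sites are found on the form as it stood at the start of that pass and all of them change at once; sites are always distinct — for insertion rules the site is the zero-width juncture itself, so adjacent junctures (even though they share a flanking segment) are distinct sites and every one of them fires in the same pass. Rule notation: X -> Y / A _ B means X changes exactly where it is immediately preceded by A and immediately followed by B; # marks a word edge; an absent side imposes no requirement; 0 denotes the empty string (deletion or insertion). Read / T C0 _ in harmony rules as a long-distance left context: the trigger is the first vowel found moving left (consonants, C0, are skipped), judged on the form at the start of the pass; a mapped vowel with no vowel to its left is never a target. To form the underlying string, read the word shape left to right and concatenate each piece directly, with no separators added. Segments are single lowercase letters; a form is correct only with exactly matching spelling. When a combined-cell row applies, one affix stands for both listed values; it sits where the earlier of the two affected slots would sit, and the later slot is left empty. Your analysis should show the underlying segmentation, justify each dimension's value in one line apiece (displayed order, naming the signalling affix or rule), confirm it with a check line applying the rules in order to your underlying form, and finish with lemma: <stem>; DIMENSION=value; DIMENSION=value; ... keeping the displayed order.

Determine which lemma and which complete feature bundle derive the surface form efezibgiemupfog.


underlying: efe-zibgiem-up-fg
CASE=ne - signalled by the affix efe-
GRD=pa - signalled by the affix -up
SUR=lu - signalled by the affix -fg
check: efezibgiemupfg -> efezibgiemupfeg -> efezibgiemupfog
lemma: zibgiem; CASE=ne; GRD=pa; SUR=lu


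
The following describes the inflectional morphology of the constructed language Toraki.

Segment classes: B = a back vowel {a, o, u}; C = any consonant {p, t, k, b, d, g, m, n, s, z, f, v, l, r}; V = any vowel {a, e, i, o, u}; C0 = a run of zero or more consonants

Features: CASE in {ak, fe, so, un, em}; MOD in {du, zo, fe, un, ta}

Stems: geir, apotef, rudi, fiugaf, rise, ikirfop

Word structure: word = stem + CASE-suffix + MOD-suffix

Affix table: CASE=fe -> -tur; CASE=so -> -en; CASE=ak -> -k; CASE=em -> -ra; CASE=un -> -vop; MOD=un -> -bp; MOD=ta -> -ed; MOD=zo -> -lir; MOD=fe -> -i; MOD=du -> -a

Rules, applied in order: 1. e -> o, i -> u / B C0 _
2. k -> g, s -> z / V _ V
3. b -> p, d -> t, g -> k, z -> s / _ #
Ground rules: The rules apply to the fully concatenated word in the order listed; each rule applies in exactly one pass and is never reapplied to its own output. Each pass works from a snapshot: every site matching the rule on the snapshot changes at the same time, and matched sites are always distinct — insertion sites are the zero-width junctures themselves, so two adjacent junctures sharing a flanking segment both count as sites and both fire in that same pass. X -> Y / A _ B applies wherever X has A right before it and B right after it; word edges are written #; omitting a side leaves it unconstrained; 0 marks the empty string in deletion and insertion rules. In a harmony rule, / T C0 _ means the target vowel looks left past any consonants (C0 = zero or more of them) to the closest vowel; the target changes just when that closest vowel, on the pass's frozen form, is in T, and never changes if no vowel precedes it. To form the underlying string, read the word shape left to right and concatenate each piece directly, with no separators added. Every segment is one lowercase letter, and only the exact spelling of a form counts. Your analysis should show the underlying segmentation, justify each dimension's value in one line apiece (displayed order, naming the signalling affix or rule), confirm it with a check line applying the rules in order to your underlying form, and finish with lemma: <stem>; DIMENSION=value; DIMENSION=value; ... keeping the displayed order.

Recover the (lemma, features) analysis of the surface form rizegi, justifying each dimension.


underlying: rise-k-i
CASE=ak - signalled by the affix -k
MOD=fe - signalled by the affix -i
check: riseki -> riseki -> rizegi -> rizegi
lemma: rise; CASE=ak; MOD=fe


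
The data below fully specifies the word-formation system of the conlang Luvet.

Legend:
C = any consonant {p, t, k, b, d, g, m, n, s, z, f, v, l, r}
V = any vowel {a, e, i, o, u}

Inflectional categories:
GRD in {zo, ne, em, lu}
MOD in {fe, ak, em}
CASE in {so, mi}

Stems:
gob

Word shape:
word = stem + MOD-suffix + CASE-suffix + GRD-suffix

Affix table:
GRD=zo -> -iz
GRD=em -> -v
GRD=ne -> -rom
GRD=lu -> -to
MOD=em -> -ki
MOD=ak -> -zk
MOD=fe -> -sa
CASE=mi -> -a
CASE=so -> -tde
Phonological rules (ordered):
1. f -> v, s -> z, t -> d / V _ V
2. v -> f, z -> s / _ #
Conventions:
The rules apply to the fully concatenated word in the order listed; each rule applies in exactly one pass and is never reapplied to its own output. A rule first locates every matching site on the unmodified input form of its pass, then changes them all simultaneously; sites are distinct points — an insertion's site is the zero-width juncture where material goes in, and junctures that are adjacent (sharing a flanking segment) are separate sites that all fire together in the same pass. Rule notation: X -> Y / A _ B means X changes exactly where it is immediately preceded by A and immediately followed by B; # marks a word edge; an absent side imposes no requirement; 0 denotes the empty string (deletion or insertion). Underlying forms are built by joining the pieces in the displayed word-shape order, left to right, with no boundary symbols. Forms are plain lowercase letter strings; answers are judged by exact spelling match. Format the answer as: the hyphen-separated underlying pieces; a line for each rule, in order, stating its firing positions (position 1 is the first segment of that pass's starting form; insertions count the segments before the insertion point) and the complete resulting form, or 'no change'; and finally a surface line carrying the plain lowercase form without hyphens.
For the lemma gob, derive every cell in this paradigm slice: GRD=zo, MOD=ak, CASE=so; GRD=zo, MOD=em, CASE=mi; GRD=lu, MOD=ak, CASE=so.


cell GRD=zo, MOD=ak, CASE=so:
underlying: gob-zk-tde-iz
1. f -> v, s -> z, t -> d / V _ V: no change
2. v -> f, z -> s / _ #: fires at position(s) 10: gobzktdeis
surface: gobzktdeis

cell GRD=zo, MOD=em, CASE=mi:
underlying: gob-ki-a-iz
1. f -> v, s -> z, t -> d / V _ V: no change
2. v -> f, z -> s / _ #: fires at position(s) 8: gobkiais
surface: gobkiais

cell GRD=lu, MOD=ak, CASE=so:
underlying: gob-zk-tde-to
1. f -> v, s -> z, t -> d / V _ V: fires at position(s) 9: gobzktdedo
2. v -> f, z -> s / _ #: no change
surface: gobzktdedo


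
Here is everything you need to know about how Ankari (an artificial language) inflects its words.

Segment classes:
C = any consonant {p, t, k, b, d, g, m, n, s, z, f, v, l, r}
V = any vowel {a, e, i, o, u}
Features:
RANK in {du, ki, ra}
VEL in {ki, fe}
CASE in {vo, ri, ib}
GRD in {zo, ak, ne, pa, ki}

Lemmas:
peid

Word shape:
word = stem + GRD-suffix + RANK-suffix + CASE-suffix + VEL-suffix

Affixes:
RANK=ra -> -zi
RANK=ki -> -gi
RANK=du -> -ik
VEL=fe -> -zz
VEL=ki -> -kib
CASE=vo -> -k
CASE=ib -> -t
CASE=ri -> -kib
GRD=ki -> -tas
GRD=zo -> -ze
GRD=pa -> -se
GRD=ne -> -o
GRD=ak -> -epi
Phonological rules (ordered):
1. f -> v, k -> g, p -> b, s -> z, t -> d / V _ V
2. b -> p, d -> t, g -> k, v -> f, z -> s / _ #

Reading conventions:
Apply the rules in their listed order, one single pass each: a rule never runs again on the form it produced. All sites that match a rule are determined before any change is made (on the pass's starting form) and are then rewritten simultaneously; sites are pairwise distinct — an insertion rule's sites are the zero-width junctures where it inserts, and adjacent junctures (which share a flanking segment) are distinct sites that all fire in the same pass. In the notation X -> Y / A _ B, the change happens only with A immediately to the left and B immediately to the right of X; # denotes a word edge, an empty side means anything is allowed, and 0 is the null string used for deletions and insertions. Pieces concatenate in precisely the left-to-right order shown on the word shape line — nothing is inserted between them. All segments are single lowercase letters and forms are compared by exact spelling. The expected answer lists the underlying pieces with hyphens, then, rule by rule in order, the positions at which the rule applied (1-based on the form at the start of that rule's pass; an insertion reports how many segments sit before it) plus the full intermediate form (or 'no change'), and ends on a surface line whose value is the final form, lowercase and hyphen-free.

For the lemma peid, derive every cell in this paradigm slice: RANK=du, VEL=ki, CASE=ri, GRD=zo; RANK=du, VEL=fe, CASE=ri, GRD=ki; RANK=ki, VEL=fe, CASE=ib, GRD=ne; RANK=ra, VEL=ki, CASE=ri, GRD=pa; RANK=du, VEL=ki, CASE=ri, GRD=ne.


cell RANK=du, VEL=ki, CASE=ri, GRD=zo:
underlying: peid-ze-ik-kib-kib
1. f -> v, k -> g, p -> b, s -> z, t -> d / V _ V: no change
2. b -> p, d -> t, g -> k, v -> f, z -> s / _ #: fires at position(s) 14: peidzeikkibkip
surface: peidzeikkibkip

cell RANK=du, VEL=fe, CASE=ri, GRD=ki:
underlying: peid-tas-ik-kib-zz
1. f -> v, k -> g, p -> b, s -> z, t -> d / V _ V: fires at position(s) 7: peidtazikkibzz
2. b -> p, d -> t, g -> k, v -> f, z -> s / _ #: fires at position(s) 14: peidtazikkibzs
surface: peidtazikkibzs

cell RANK=ki, VEL=fe, CASE=ib, GRD=ne:
underlying: peid-o-gi-t-zz
1. f -> v, k -> g, p -> b, s -> z, t -> d / V _ V: no change
2. b -> p, d -> t, g -> k, v -> f, z -> s / _ #: fires at position(s) 10: peidogitzs
surface: peidogitzs

cell RANK=ra, VEL=ki, CASE=ri, GRD=pa:
underlying: peid-se-zi-kib-kib
1. f -> v, k -> g, p -> b, s -> z, t -> d / V _ V: fires at position(s) 9: peidsezigibkib
2. b -> p, d -> t, g -> k, v -> f, z -> s / _ #: fires at position(s) 14: peidsezigibkip
surface: peidsezigibkip

cell RANK=du, VEL=ki, CASE=ri, GRD=ne:
underlying: peid-o-ik-kib-kib
1. f -> v, k -> g, p -> b, s -> z, t -> d / V _ V: no change
2. b -> p, d -> t, g -> k, v -> f, z -> s / _ #: fires at position(s) 13: peidoikkibkip
surface: peidoikkibkip


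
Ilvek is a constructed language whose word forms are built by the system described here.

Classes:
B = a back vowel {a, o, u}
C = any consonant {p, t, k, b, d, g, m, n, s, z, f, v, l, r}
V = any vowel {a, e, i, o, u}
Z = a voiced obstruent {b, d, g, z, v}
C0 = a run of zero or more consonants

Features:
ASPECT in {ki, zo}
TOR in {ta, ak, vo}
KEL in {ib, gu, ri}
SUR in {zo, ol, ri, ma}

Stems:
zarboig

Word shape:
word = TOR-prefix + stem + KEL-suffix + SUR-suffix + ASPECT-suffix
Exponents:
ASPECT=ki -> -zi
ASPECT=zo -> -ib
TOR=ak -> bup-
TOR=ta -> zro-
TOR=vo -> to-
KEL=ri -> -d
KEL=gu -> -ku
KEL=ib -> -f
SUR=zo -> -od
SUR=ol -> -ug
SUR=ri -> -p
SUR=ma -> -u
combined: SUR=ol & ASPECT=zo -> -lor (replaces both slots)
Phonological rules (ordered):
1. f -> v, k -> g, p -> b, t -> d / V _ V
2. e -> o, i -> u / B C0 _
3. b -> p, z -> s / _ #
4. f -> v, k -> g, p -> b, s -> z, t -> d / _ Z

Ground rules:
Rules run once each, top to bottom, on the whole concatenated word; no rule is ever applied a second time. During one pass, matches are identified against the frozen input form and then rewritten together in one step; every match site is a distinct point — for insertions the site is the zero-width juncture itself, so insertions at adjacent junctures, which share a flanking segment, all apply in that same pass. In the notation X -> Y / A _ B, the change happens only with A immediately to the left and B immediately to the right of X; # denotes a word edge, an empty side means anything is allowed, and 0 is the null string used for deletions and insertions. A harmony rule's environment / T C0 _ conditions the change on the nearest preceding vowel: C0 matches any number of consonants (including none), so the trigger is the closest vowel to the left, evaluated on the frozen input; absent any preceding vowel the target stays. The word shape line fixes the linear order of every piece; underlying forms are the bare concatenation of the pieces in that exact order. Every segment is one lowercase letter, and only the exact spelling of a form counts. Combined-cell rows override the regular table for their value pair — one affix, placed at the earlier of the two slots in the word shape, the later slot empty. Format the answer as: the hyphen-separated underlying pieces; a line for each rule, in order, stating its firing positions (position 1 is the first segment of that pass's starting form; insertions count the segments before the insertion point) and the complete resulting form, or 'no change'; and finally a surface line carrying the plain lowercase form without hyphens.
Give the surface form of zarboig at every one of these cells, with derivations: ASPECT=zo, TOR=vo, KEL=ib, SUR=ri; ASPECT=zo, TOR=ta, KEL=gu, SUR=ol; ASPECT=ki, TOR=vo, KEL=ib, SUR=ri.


cell ASPECT=zo, TOR=vo, KEL=ib, SUR=ri:
underlying: to-zarboig-f-p-ib
1. f -> v, k -> g, p -> b, t -> d / V _ V: no change
2. e -> o, i -> u / B C0 _: fires at position(s) 8: tozarbougfpib
3. b -> p, z -> s / _ #: fires at position(s) 13: tozarbougfpip
4. f -> v, k -> g, p -> b, s -> z, t -> d / _ Z: no change
surface: tozarbougfpip

cell ASPECT=zo, TOR=ta, KEL=gu, SUR=ol:
underlying: zro-zarboig-ku-lor
1. f -> v, k -> g, p -> b, t -> d / V _ V: no change
2. e -> o, i -> u / B C0 _: fires at position(s) 9: zrozarbougkulor
3. b -> p, z -> s / _ #: no change
4. f -> v, k -> g, p -> b, s -> z, t -> d / _ Z: no change
surface: zrozarbougkulor

cell ASPECT=ki, TOR=vo, KEL=ib, SUR=ri:
underlying: to-zarboig-f-p-zi
1. f -> v, k -> g, p -> b, t -> d / V _ V: no change
2. e -> o, i -> u / B C0 _: fires at position(s) 8: tozarbougfpzi
3. b -> p, z -> s / _ #: no change
4. f -> v, k -> g, p -> b, s -> z, t -> d / _ Z: fires at position(s) 11: tozarbougfbzi
surface: tozarbougfbzi


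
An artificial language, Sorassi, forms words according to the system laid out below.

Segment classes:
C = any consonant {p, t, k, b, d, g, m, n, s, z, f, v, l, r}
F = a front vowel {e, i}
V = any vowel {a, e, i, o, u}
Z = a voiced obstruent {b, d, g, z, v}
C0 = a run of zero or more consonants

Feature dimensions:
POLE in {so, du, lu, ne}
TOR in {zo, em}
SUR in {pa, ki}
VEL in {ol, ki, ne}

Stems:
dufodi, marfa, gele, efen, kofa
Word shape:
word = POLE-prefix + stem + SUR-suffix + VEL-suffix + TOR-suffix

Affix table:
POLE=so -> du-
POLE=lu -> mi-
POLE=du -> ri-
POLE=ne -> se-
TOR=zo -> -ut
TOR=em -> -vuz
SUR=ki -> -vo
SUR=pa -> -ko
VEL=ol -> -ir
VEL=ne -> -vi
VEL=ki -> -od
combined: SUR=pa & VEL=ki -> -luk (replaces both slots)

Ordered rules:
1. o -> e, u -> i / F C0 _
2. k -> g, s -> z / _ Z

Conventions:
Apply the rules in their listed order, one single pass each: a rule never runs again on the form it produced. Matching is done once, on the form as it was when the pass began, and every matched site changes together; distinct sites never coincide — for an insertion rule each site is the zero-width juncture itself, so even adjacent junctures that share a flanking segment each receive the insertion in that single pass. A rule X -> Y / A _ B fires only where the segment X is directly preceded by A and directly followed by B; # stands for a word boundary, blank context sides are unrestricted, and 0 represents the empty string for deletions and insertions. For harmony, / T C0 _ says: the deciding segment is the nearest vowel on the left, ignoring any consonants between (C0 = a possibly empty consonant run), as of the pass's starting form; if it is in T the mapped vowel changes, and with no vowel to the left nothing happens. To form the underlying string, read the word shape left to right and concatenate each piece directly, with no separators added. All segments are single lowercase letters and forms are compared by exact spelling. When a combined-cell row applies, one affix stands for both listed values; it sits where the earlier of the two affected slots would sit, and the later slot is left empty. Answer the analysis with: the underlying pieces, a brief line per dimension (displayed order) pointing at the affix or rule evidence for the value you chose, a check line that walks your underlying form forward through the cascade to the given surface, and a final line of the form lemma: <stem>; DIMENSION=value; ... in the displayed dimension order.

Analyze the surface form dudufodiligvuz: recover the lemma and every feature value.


underlying: du-dufodi-luk-vuz
POLE=so - signalled by the affix du-
TOR=em - signalled by the affix -vuz
SUR=pa - signalled by the combined affix row
VEL=ki - signalled by the combined affix row
check: dudufodilukvuz -> dudufodilikvuz -> dudufodiligvuz
lemma: dufodi; POLE=so; TOR=em; SUR=pa; VEL=ki


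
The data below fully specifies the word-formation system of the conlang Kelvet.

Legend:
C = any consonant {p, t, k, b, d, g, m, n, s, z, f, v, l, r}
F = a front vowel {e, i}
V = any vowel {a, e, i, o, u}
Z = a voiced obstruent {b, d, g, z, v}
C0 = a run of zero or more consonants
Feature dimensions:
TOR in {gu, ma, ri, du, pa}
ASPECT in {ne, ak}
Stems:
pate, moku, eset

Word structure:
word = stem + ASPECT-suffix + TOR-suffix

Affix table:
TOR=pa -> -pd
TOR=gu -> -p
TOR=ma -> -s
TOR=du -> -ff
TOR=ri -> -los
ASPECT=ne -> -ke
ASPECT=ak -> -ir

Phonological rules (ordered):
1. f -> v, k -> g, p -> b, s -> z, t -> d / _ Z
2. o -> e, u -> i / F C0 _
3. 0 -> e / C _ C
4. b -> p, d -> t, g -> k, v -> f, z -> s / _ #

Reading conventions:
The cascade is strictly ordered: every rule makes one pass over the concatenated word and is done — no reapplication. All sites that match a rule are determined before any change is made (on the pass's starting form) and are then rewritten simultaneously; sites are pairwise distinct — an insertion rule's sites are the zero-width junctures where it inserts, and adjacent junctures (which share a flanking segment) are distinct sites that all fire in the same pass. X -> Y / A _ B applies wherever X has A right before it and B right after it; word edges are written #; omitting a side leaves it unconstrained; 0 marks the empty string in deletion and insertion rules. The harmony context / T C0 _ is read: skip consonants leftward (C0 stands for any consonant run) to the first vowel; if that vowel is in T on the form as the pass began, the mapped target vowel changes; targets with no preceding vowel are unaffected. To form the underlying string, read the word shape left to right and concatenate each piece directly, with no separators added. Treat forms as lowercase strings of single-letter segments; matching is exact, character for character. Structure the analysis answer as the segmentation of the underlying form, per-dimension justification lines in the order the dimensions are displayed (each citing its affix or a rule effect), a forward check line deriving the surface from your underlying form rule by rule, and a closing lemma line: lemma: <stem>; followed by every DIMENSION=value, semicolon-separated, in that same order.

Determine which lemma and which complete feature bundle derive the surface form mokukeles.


underlying: moku-ke-los
TOR=ri - signalled by the affix -los
ASPECT=ne - signalled by the affix -ke
check: mokukelos -> mokukelos -> mokukeles -> mokukeles -> mokukeles
lemma: moku; TOR=ri; ASPECT=ne


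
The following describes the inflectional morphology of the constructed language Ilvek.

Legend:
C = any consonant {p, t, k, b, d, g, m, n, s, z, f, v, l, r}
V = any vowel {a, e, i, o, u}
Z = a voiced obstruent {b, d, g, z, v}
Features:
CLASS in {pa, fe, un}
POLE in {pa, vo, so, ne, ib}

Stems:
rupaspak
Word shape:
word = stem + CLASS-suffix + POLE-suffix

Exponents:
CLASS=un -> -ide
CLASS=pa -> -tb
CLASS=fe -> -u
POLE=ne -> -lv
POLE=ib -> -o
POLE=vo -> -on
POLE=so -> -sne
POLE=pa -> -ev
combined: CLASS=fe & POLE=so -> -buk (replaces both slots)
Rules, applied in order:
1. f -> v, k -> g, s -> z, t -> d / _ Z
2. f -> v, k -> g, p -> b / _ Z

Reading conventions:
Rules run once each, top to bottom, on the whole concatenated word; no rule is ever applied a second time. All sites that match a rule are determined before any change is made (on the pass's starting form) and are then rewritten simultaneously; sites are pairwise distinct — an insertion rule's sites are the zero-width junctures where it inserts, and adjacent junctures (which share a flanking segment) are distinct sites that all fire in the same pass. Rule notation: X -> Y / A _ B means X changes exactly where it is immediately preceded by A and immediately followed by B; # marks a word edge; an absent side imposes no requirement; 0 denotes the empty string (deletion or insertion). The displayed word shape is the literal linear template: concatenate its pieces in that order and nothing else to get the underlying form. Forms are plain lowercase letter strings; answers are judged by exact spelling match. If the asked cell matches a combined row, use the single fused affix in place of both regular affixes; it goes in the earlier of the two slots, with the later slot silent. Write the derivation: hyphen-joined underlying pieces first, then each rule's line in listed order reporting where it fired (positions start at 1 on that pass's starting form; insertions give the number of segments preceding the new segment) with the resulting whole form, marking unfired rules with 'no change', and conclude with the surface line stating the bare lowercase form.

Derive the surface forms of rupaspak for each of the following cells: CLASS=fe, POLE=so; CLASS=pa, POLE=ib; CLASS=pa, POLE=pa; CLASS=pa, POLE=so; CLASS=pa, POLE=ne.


cell CLASS=fe, POLE=so:
underlying: rupaspak-buk
1. f -> v, k -> g, s -> z, t -> d / _ Z: fires at position(s) 8: rupaspagbuk
2. f -> v, k -> g, p -> b / _ Z: no change
surface: rupaspagbuk

cell CLASS=pa, POLE=ib:
underlying: rupaspak-tb-o
1. f -> v, k -> g, s -> z, t -> d / _ Z: fires at position(s) 9: rupaspakdbo
2. f -> v, k -> g, p -> b / _ Z: fires at position(s) 8: rupaspagdbo
surface: rupaspagdbo

cell CLASS=pa, POLE=pa:
underlying: rupaspak-tb-ev
1. f -> v, k -> g, s -> z, t -> d / _ Z: fires at position(s) 9: rupaspakdbev
2. f -> v, k -> g, p -> b / _ Z: fires at position(s) 8: rupaspagdbev
surface: rupaspagdbev

cell CLASS=pa, POLE=so:
underlying: rupaspak-tb-sne
1. f -> v, k -> g, s -> z, t -> d / _ Z: fires at position(s) 9: rupaspakdbsne
2. f -> v, k -> g, p -> b / _ Z: fires at position(s) 8: rupaspagdbsne
surface: rupaspagdbsne

cell CLASS=pa, POLE=ne:
underlying: rupaspak-tb-lv
1. f -> v, k -> g, s -> z, t -> d / _ Z: fires at position(s) 9: rupaspakdblv
2. f -> v, k -> g, p -> b / _ Z: fires at position(s) 8: rupaspagdblv
surface: rupaspagdblv


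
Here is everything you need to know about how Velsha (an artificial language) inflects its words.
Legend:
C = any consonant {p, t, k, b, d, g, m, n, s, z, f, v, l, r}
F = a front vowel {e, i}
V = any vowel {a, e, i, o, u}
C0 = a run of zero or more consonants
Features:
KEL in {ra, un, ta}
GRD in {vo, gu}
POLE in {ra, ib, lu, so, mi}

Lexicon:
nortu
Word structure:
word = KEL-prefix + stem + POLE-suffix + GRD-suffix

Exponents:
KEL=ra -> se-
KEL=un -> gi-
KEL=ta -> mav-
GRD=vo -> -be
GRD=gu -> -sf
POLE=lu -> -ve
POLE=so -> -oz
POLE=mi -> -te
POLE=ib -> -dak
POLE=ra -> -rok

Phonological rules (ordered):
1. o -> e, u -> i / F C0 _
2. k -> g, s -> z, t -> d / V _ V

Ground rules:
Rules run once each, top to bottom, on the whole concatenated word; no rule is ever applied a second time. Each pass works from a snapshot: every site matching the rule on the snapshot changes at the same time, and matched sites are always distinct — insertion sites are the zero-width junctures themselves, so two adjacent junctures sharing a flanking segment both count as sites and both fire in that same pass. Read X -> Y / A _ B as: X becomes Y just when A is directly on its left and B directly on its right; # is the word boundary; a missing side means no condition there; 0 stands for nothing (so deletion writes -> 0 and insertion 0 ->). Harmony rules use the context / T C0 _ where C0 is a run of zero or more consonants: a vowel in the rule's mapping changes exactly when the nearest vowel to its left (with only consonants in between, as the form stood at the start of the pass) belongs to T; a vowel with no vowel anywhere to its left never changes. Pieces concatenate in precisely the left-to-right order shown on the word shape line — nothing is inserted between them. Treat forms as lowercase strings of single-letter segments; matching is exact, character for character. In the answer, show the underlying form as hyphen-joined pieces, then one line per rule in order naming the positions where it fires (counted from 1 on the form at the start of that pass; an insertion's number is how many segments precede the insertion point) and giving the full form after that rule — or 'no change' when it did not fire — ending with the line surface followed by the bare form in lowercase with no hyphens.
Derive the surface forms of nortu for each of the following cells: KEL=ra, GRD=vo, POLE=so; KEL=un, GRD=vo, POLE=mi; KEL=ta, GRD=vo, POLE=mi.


cell KEL=ra, GRD=vo, POLE=so:
underlying: se-nortu-oz-be
1. o -> e, u -> i / F C0 _: fires at position(s) 4: senertuozbe
2. k -> g, s -> z, t -> d / V _ V: no change
surface: senertuozbe

cell KEL=un, GRD=vo, POLE=mi:
underlying: gi-nortu-te-be
1. o -> e, u -> i / F C0 _: fires at position(s) 4: ginertutebe
2. k -> g, s -> z, t -> d / V _ V: fires at position(s) 8: ginertudebe
surface: ginertudebe

cell KEL=ta, GRD=vo, POLE=mi:
underlying: mav-nortu-te-be
1. o -> e, u -> i / F C0 _: no change
2. k -> g, s -> z, t -> d / V _ V: fires at position(s) 9: mavnortudebe
surface: mavnortudebe
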